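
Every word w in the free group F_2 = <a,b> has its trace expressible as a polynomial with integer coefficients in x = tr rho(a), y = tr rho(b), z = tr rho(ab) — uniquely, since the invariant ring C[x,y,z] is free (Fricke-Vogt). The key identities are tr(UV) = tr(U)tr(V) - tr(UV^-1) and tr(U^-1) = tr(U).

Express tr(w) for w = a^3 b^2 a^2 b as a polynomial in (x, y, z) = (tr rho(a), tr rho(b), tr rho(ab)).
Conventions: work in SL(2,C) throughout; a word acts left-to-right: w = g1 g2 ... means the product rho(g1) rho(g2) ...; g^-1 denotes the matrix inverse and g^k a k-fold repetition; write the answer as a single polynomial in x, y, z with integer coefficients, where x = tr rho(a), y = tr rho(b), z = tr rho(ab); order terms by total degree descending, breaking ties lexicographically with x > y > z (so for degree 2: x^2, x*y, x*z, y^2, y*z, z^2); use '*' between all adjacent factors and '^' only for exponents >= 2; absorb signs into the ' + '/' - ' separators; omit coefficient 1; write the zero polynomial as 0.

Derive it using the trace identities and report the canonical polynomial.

x^3*y*z^2 - x^4*z - 2*x^2*y^2*z + x^3*y + x*y^3 - x*y*z^2 + 3*x^2*z + y^2*z - 3*x*y - z

trace(b a b a) = trace(b a) * trace(b a) - trace(1) = z^2 - 2
trace(b a b) = trace(b) * trace(a b) - trace(a) = y*z - x
next, trace(b a^2 b a) = trace(a) * trace(b a b a) - trace(b a b) = x*z^2 - y*z - x
trace(a^2 b) = trace(a) * trace(b a) - trace(b) = x*z - y
trace(a^2) = trace(a) * trace(a) - trace(1) = x^2 - 2
and trace(b a^2 b) = trace(b) * trace(a^2 b) - trace(a^2) = x*y*z - x^2 - y^2 + 2
trace(a^2 b a^2 b) = trace(a) * trace(b a^2 b a) - trace(b a^2 b) = x^2*z^2 - 2*x*y*z + y^2 - 2
trace(a b a^2) = trace(a) * trace(b a^2) - trace(b a) = x^2*z - x*y - z
trace(a^2 b a^2) = trace(a) * trace(a b a^2) - trace(a b a) = x^3*z - x^2*y - 2*x*z + y
and trace(a b^2 a^2 b a) = trace(b) * trace(a^2 b a^2 b) - trace(a^2 b a^2) = x^2*y*z^2 - x^3*z - 2*x*y^2*z + x^2*y + y^3 + 2*x*z - 3*y
and trace(a b^2 a^2 b) = trace(b) * trace(a^2 b a b) - trace(a^2 b a) = x*y*z^2 - x^2*z - y^2*z + z
and trace(a^3 b^2 a^2 b) = trace(a) * trace(a b^2 a^2 b a) - trace(a b^2 a^2 b) = x^3*y*z^2 - x^4*z - 2*x^2*y^2*z + x^3*y + x*y^3 - x*y*z^2 + 3*x^2*z + y^2*z - 3*x*y - z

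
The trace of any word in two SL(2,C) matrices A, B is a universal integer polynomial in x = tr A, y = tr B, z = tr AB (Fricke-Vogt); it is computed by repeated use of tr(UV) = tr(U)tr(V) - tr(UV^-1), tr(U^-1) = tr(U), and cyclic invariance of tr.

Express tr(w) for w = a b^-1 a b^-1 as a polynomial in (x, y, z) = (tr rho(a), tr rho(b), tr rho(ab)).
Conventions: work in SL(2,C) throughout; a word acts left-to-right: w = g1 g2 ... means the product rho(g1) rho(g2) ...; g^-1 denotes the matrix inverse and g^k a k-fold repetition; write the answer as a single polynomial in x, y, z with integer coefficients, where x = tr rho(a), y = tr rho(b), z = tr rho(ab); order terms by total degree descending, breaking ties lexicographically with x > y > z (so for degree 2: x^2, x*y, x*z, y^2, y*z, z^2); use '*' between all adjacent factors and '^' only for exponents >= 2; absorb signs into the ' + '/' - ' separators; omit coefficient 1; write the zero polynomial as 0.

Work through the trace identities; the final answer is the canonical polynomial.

x^2*y^2 - 2*x*y*z + z^2 - 2

tr(a^2) = tr(a) tr(a) - tr(1) = x^2 - 2
tr(a^2 b) = tr(a) tr(b a) - tr(b) = x*z - y
tr(a b^-1 a) = tr(a^2) tr(b) - tr(a^2 b) = x^2*y - x*z - y
tr(a b a b) = tr(a b) tr(a b) - tr(1) = z^2 - 2
tr(a b^-1 a b) = tr(a b a) tr(b) - tr(a b a b) = x*y*z - y^2 - z^2 + 2
tr(a b^-1 a b^-1) = tr(a b^-1 a) tr(b) - tr(a b^-1 a b) = x^2*y^2 - 2*x*y*z + z^2 - 2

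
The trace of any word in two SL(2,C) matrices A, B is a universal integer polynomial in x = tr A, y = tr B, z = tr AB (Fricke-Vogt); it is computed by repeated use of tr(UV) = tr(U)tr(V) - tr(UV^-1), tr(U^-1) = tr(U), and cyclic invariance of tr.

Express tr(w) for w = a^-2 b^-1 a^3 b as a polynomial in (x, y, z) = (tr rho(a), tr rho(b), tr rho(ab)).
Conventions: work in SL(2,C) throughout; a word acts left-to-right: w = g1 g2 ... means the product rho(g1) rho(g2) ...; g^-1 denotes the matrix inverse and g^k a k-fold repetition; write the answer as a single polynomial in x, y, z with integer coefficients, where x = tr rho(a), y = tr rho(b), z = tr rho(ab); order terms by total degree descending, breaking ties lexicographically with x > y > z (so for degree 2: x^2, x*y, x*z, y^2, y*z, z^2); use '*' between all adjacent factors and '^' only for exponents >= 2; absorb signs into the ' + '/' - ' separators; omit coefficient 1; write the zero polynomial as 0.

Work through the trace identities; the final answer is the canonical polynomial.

apply: trace(a^2 b) = trace(a) trace(b a) - trace(b) = x*z - y
trace(a^3 b) = trace(a) trace(a b a) - trace(a b) = x^2*z - x*y - z
trace(a^2) = trace(a) trace(a) - trace(1) = x^2 - 2
trace(a^3) = trace(a) trace(a^2) - trace(a) = x^3 - 3*x
trace(b a^3 b) = trace(b) trace(a^3 b) - trace(a^3) = x^2*y*z - x^3 - x*y^2 - y*z + 3*x
apply: trace(b a b a) = trace(a b) trace(a b) - trace(1)   [split at repeated a] = z^2 - 2
trace(b a b) = trace(b) trace(a b) - trace(a) = y*z - x
apply: trace(a b a b a) = trace(a) trace(b a b a) - trace(b a b) = x*z^2 - y*z - x
use: trace(b a^3 b a) = trace(a) trace(a b a b a) - trace(a b a b) = x^2*z^2 - x*y*z - x^2 - z^2 + 2
apply: trace(a^3 b a^-1 b) = trace(b a^3 b) trace(a) - trace(b a^3 b a) = x^3*y*z - x^4 - x^2*y^2 - x^2*z^2 + 4*x^2 + z^2 - 2
apply: trace(a^-1 b^-1 a^3 b) = trace(a^3 b a^-1) trace(b) - trace(a^3 b a^-1 b) = -x^3*y*z + x^4 + x^2*y^2 + x^2*z^2 + x*y*z - 4*x^2 - y^2 - z^2 + 2
trace(a^-2 b^-1 a^3 b) = trace(a^-1 b^-1 a^3 b) trace(a) - trace(a^-1 b^-1 a^3 b a) = -x^4*y*z + x^5 + x^3*y^2 + x^3*z^2 + x^2*y*z - 5*x^3 - x*y^2 - x*z^2 + 5*x

-x^4*y*z + x^5 + x^3*y^2 + x^3*z^2 + x^2*y*z - 5*x^3 - x*y^2 - x*z^2 + 5*x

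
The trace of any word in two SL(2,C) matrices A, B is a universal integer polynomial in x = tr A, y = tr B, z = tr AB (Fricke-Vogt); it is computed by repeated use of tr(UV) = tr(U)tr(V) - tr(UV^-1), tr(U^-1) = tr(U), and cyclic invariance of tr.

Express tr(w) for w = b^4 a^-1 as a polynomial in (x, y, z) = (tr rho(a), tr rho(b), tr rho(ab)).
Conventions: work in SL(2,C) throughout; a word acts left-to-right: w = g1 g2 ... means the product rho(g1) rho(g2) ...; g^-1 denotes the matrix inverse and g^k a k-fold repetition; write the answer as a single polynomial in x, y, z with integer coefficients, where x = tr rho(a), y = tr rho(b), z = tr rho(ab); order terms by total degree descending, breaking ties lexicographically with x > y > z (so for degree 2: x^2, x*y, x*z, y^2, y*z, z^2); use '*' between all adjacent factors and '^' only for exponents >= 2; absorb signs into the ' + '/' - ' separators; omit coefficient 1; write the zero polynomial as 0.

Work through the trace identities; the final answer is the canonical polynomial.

x*y^4 - y^3*z - 3*x*y^2 + 2*y*z + x

next, trace(b^2) = trace(b) * trace(b) - trace(1) = y^2 - 2
and trace(b^3) = trace(b) * trace(b^2) - trace(b) = y^3 - 3*y
trace(b^4) = trace(b) * trace(b^3) - trace(b^2) = y^4 - 4*y^2 + 2
and trace(b a b) = trace(b) * trace(a b) - trace(a) = y*z - x
trace(b a b^2) = trace(b) * trace(b a b) - trace(b a) = y^2*z - x*y - z
trace(b^4 a) = trace(b) * trace(b a b^2) - trace(b a b) = y^3*z - x*y^2 - 2*y*z + x
trace(b^4 a^-1) = trace(b^4) * trace(a) - trace(b^4 a) = x*y^4 - y^3*z - 3*x*y^2 + 2*y*z + x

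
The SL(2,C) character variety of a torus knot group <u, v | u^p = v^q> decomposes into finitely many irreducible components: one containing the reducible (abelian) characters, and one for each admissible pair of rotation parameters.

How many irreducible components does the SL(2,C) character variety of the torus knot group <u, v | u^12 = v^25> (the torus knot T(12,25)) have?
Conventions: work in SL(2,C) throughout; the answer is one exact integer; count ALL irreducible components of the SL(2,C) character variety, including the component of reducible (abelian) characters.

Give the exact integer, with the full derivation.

Gamma = < u, v | u^12 = v^25 > (torus knot T(12,25)); the central element u^12 = v^25 acts as +I or -I in any irreducible SL(2,C) representation.
So on each irreducible component the traces are pinned: tr(u) = 2*cos(pi*alpha/12) with 1 <= alpha <= 11, tr(v) = 2*cos(pi*beta/25) with 1 <= beta <= 24.
u^12 = (-1)^alpha I and v^25 = (-1)^beta I must agree, so alpha and beta have equal parity.
Enumerate parity-matched pairs: 6*12 odd-odd plus 5*12 even-even gives 132.
components with irreducible characters: 132; plus the single component of reducible (abelian) characters: total 133.

133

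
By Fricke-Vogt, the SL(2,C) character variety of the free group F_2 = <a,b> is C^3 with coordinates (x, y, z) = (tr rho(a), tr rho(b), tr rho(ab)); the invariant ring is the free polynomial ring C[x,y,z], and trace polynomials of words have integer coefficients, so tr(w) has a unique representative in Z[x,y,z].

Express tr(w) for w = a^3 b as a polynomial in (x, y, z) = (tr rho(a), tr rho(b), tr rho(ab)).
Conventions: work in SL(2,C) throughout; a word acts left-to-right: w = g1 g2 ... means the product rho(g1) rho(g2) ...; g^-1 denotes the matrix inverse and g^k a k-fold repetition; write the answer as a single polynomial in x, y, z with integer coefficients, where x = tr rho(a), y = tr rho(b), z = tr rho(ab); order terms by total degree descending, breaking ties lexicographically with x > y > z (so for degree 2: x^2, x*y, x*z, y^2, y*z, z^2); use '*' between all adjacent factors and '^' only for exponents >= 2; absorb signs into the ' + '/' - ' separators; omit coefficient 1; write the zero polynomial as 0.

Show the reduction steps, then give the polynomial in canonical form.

and tr(b a^2) = tr(a) * tr(b a) - tr(b)   [square of a] = x*z - y
tr(a^3 b) = tr(a) * tr(b a^2) - tr(b a)   [square of a] = x^2*z - x*y - z

x^2*z - x*y - z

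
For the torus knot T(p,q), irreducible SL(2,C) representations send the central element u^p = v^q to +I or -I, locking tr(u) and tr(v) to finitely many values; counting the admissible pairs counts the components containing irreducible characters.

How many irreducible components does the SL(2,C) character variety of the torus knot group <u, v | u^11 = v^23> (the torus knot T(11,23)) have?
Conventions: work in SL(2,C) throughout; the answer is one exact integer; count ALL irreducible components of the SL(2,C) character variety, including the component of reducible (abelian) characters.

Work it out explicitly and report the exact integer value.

Gamma = < u, v | u^11 = v^23 > (torus knot T(11,23)); the central element u^11 = v^23 acts as +I or -I in any irreducible SL(2,C) representation.
On an irreducible component, tr(u) is locked at 2*cos(pi*alpha/11) for some alpha in 1..10, and tr(v) at 2*cos(pi*beta/23) for some beta in 1..22.
The two central values (-1)^alpha I and (-1)^beta I must be the same matrix, so alpha and beta share a parity.
count pairs: odd alpha (5 choices) x odd beta (11), plus even alpha (5) x even beta (11): 5*11 + 5*11 = 110.
components with irreducible characters: 110; plus the single component of reducible (abelian) characters: total 111.

111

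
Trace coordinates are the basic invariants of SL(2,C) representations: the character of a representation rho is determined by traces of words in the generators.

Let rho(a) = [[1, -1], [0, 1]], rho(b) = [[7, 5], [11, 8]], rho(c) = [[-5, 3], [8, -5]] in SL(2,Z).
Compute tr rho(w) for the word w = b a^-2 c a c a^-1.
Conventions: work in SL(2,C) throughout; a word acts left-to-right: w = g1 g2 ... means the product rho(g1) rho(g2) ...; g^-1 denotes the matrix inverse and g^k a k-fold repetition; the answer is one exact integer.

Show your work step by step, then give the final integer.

rho(b) = [[7, 5], [11, 8]]
... * rho(a^-1) = [[1, 1], [0, 1]]  ->  [[7, 12], [11, 19]]
... * rho(a^-1) = [[1, 1], [0, 1]]  ->  [[7, 19], [11, 30]]
... * rho(c) = [[-5, 3], [8, -5]]  ->  [[117, -74], [185, -117]]
... * rho(a) = [[1, -1], [0, 1]]  ->  [[117, -191], [185, -302]]
... * rho(c) = [[-5, 3], [8, -5]]  ->  [[-2113, 1306], [-3341, 2065]]
... * rho(a^-1) = [[1, 1], [0, 1]]  ->  [[-2113, -807], [-3341, -1276]]
tr = -2113 + -1276 = -3389

-3389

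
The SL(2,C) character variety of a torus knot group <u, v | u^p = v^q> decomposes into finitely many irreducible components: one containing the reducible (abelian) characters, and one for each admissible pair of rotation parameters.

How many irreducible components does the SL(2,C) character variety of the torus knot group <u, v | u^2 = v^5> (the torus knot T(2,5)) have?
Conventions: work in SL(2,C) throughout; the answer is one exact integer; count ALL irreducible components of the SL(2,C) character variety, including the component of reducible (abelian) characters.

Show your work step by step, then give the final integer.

3

In the torus knot group T(2,5), u^2 = v^5 is central, so an irreducible representation sends it to +I or -I (Schur).
So on each irreducible component the traces are pinned: tr(u) = 2*cos(pi*alpha/2) with 1 <= alpha <= 1, tr(v) = 2*cos(pi*beta/5) with 1 <= beta <= 4.
u^2 = (-1)^alpha I and v^5 = (-1)^beta I must agree, so alpha and beta have equal parity.
Enumerate parity-matched pairs: 1*2 odd-odd plus 0*2 even-even gives 2.
components with irreducible characters: 2; plus the single component of reducible (abelian) characters: total 3.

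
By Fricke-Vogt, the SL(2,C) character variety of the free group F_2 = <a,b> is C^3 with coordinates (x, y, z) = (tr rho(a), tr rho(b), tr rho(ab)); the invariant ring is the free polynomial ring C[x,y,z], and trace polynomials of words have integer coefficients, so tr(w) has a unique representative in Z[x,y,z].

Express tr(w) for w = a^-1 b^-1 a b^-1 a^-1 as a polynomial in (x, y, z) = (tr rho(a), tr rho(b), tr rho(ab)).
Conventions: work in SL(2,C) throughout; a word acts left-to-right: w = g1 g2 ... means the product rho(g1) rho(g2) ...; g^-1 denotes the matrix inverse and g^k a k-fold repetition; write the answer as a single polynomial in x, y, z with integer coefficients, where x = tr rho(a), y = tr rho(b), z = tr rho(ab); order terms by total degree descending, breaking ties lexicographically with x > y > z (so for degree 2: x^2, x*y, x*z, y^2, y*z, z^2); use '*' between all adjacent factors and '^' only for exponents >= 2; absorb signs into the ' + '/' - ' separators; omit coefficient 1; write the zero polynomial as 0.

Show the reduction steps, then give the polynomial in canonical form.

x^2*y*z - x^3 - x*y^2 - x*z^2 + y*z + 3*x

tr(a^-1) = tr(a) = x
tr(a^-1 b) = tr(b)*tr(a) - tr(b a) = x*y - z
tr(b^-1 a^-1) = tr(a^-1)*tr(b) - tr(a^-1 b) = z
so tr(b a b) = tr(b)*tr(a b) - tr(a) = y*z - x
tr(b a b a) = tr(a b)*tr(a b) - tr(1)   [split at repeated a] = z^2 - 2
tr(a^-1 b a b) = tr(b a b)*tr(a) - tr(b a b a) = x*y*z - x^2 - z^2 + 2
tr(a^-2 b a b) = tr(a^-1 b a b)*tr(a) - tr(a^-1 b a b a) = x^2*y*z - x^3 - x*z^2 - y*z + 3*x
reduce: tr(a b^-1 a^-2 b) = tr(a^-2 b a)*tr(b) - tr(a^-2 b a b) = -x^2*y*z + x^3 + x*y^2 + x*z^2 - 3*x
so tr(a^-1 b^-1 a b^-1 a^-1) = tr(a b^-1 a^-2)*tr(b) - tr(a b^-1 a^-2 b) = x^2*y*z - x^3 - x*y^2 - x*z^2 + y*z + 3*x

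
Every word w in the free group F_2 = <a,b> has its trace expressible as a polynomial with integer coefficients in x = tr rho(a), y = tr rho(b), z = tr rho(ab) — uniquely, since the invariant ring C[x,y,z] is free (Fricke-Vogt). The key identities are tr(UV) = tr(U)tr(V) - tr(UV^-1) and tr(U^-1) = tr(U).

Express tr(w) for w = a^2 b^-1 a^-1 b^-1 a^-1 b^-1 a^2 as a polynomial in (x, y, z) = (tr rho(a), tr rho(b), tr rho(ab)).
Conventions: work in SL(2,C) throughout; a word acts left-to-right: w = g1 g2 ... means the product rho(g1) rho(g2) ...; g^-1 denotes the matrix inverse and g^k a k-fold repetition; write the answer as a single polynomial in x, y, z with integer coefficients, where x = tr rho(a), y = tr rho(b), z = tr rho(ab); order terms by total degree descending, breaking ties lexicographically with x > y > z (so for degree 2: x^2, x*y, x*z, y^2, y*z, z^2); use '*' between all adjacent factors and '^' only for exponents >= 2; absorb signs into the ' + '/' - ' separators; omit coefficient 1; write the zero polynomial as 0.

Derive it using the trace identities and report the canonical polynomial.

reduce: trace(a^2) = trace(a) trace(a) - trace(1) = x^2 - 2
trace(a^2 b) = trace(a) trace(b a) - trace(b) = x*z - y
reduce: trace(a^2 b^-1) = trace(a^2) trace(b) - trace(a^2 b) = x^2*y - x*z - y
reduce: trace(a^3) = trace(a) trace(a^2) - trace(a) = x^3 - 3*x
reduce: trace(b a^3) = trace(a) trace(b a^2) - trace(b a) = x^2*z - x*y - z
trace(a b a^3) = trace(a) trace(b a^3) - trace(b a^2) = x^3*z - x^2*y - 2*x*z + y
trace(b a b a) = trace(a b) trace(a b) - trace(1) = z^2 - 2
trace(b a b) = trace(b) trace(a b) - trace(a) = y*z - x
reduce: trace(b a b a^2) = trace(a) trace(b a b a) - trace(b a b) = x*z^2 - y*z - x
trace(a b a^3 b) = trace(a) trace(b a b a^2) - trace(b a b a) = x^2*z^2 - x*y*z - x^2 - z^2 + 2
trace(b a^3 b^-1 a) = trace(a b a^3) trace(b) - trace(a b a^3 b) = x^3*y*z - x^2*y^2 - x^2*z^2 - x*y*z + x^2 + y^2 + z^2 - 2
trace(a^3 b^-1 a^-1 b) = trace(b a^3 b^-1) trace(a) - trace(b a^3 b^-1 a) = -x^3*y*z + x^4 + x^2*y^2 + x^2*z^2 + x*y*z - 4*x^2 - y^2 - z^2 + 2
so trace(a^3 b^-1 a^-1 b^-1) = trace(a^3 b^-1 a^-1) trace(b) - trace(a^3 b^-1 a^-1 b) = x^3*y*z - x^4 - x^2*z^2 - 2*x*y*z + 4*x^2 + z^2 - 2
trace(a b^2 a^2) = trace(b) trace(a^3 b) - trace(a^3) = x^2*y*z - x^3 - x*y^2 - y*z + 3*x
trace(a b^2 a) = trace(b) trace(a^2 b) - trace(a^2) = x*y*z - x^2 - y^2 + 2
trace(b a^4 b) = trace(a) trace(a b^2 a^2) - trace(a b^2 a) = x^3*y*z - x^4 - x^2*y^2 - 2*x*y*z + 4*x^2 + y^2 - 2
reduce: trace(b a^4 b a) = trace(a) trace(a b a b a^2) - trace(a b a b a) = x^3*z^2 - x^2*y*z - x^3 - 2*x*z^2 + y*z + 3*x
reduce: trace(b a^4 b a^-1) = trace(b a^4 b) trace(a) - trace(b a^4 b a) = x^4*y*z - x^5 - x^3*y^2 - x^3*z^2 - x^2*y*z + 5*x^3 + x*y^2 + 2*x*z^2 - y*z - 5*x
reduce: trace(a^-1 b a^4 b a^-1) = trace(b a^4 b a^-1) trace(a) - trace(b a^4 b) = x^5*y*z - x^6 - x^4*y^2 - x^4*z^2 - 2*x^3*y*z + 6*x^4 + 2*x^2*y^2 + 2*x^2*z^2 + x*y*z - 9*x^2 - y^2 + 2
trace(b a^4 b^2) = trace(b) trace(a^4 b^2) - trace(a^4 b) = x^3*y^2*z - x^4*y - x^2*y^3 - x^3*z - 2*x*y^2*z + 5*x^2*y + y^3 + 2*x*z - 3*y
reduce: trace(b^2 a b a) = trace(b) trace(a b a b) - trace(a b a) = y*z^2 - x*z - y
trace(b^2 a b) = trace(b) trace(a b^2) - trace(a b) = y^2*z - x*y - z
so trace(a b^2 a b a) = trace(a) trace(b^2 a b a) - trace(b^2 a b) = x*y*z^2 - x^2*z - y^2*z + z
so trace(a^2 b^2 a b a) = trace(a) trace(a b^2 a b a) - trace(a b^2 a b) = x^2*y*z^2 - x^3*z - x*y^2*z - y*z^2 + 2*x*z + y
trace(b a^4 b^2 a) = trace(a) trace(a^2 b^2 a b a) - trace(a^2 b^2 a b) = x^3*y*z^2 - x^4*z - x^2*y^2*z - 2*x*y*z^2 + 3*x^2*z + y^2*z + x*y - z
trace(b a^-1 b a^4 b) = trace(b a^4 b^2) trace(a) - trace(b a^4 b^2 a) = x^4*y^2*z - x^5*y - x^3*y^3 - x^3*y*z^2 - x^2*y^2*z + 5*x^3*y + x*y^3 + 2*x*y*z^2 - x^2*z - y^2*z - 4*x*y + z
reduce: trace(b a b^2 a^2) = trace(a) trace(b a b^2 a) - trace(b a b^2) = x*y*z^2 - x^2*z - y^2*z + z
trace(a^2 b a b^2 a) = trace(a) trace(b a b^2 a^2) - trace(b a b^2 a) = x^2*y*z^2 - x^3*z - x*y^2*z - y*z^2 + 2*x*z + y
so trace(b a^4 b a b) = trace(a) trace(a^2 b a b^2 a) - trace(a^2 b a b^2) = x^3*y*z^2 - x^4*z - x^2*y^2*z - 2*x*y*z^2 + 3*x^2*z + y^2*z + x*y - z
so trace(b a b a b a) = trace(a b a b) trace(a b) - trace(b a) = z^3 - 3*z
trace(a b a b a b a) = trace(a) trace(b a b a b a) - trace(b a b a b) = x*z^3 - y*z^2 - 2*x*z + y
so trace(b a b a b a^3) = trace(a) trace(a b a b a b a) - trace(a b a b a b) = x^2*z^3 - x*y*z^2 - 2*x^2*z - z^3 + x*y + 3*z
trace(b a^4 b a b a) = trace(a) trace(b a b a b a^3) - trace(b a b a b a^2) = x^3*z^3 - x^2*y*z^2 - 2*x^3*z - 2*x*z^3 + x^2*y + y*z^2 + 5*x*z - y
trace(b a^-1 b a^4 b a) = trace(b a^4 b a b) trace(a) - trace(b a^4 b a b a) = x^4*y*z^2 - x^5*z - x^3*y^2*z - x^3*z^3 - x^2*y*z^2 + 5*x^3*z + x*y^2*z + 2*x*z^3 - y*z^2 - 6*x*z + y
reduce: trace(a^-1 b a^4 b a^-1 b) = trace(b a^-1 b a^4 b) trace(a) - trace(b a^-1 b a^4 b a) = x^5*y^2*z - x^6*y - x^4*y^3 - 2*x^4*y*z^2 + x^5*z + x^3*z^3 + 5*x^4*y + x^2*y^3 + 3*x^2*y*z^2 - 6*x^3*z - 2*x*y^2*z - 2*x*z^3 - 4*x^2*y + y*z^2 + 7*x*z - y
trace(a^-1 b^-1 a^-1 b a^4 b) = trace(a^-1 b a^4 b a^-1) trace(b) - trace(a^-1 b a^4 b a^-1 b) = x^4*y*z^2 - x^5*z - 2*x^3*y^2*z - x^3*z^3 + x^4*y + x^2*y^3 - x^2*y*z^2 + 6*x^3*z + 3*x*y^2*z + 2*x*z^3 - 5*x^2*y - y^3 - y*z^2 - 7*x*z + 3*y
reduce: trace(a^4 b^-1 a^-1 b^-1 a^-1 b) = trace(a^-1 b^-1 a^-1 b a^4) trace(b) - trace(a^-1 b^-1 a^-1 b a^4 b) = -x^4*y*z^2 + x^5*z + x^3*y^2*z + x^3*z^3 + 2*x^2*y*z^2 - 6*x^3*z - 2*x*y^2*z - 2*x*z^3 + x^2*y + 7*x*z - y
trace(a^2 b^-1 a^-1 b^-1 a^-1 b^-1 a^2) = trace(a^4 b^-1 a^-1 b^-1 a^-1) trace(b) - trace(a^4 b^-1 a^-1 b^-1 a^-1 b) = x^4*y*z^2 - x^5*z - x^3*z^3 - x^4*y - 3*x^2*y*z^2 + 6*x^3*z + 2*x*z^3 + 3*x^2*y + y*z^2 - 7*x*z - y

x^4*y*z^2 - x^5*z - x^3*z^3 - x^4*y - 3*x^2*y*z^2 + 6*x^3*z + 2*x*z^3 + 3*x^2*y + y*z^2 - 7*x*z - y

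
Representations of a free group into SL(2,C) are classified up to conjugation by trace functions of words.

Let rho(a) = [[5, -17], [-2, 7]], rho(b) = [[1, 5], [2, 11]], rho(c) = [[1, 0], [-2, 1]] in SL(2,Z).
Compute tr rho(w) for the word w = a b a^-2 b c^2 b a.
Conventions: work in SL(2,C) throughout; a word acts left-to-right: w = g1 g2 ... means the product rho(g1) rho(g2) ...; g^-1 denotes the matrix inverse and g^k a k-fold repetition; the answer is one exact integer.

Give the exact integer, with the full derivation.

rho(a) = [[5, -17], [-2, 7]]
... * rho(b) = [[1, 5], [2, 11]]  ->  [[-29, -162], [12, 67]]
... * rho(a^-1) = [[7, 17], [2, 5]]  ->  [[-527, -1303], [218, 539]]
... * rho(a^-1) = [[7, 17], [2, 5]]  ->  [[-6295, -15474], [2604, 6401]]
... * rho(b) = [[1, 5], [2, 11]]  ->  [[-37243, -201689], [15406, 83431]]
... * rho(c) = [[1, 0], [-2, 1]]  ->  [[366135, -201689], [-151456, 83431]]
... * rho(c) = [[1, 0], [-2, 1]]  ->  [[769513, -201689], [-318318, 83431]]
... * rho(b) = [[1, 5], [2, 11]]  ->  [[366135, 1628986], [-151456, -673849]]
... * rho(a) = [[5, -17], [-2, 7]]  ->  [[-1427297, 5178607], [590418, -2142191]]
tr = -1427297 + -2142191 = -3569488

-3569488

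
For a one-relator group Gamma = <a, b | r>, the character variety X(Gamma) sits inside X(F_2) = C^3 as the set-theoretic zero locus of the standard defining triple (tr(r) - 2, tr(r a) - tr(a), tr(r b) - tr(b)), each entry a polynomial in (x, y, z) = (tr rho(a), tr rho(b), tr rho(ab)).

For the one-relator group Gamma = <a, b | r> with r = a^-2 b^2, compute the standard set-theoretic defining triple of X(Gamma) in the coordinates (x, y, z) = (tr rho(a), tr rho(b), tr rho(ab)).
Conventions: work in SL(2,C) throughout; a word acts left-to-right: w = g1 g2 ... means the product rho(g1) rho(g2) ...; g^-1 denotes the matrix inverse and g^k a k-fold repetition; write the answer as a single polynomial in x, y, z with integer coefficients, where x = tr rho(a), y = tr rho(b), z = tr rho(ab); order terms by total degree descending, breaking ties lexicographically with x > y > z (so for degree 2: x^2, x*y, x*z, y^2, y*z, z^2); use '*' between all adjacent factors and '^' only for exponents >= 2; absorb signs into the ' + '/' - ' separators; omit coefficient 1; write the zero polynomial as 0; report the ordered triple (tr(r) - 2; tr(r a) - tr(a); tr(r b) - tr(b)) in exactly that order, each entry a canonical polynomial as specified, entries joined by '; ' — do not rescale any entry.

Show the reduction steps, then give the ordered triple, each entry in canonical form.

x^2*y^2 - x*y*z - x^2 - y^2; x*y^2 - y*z - 2*x; x^2*y^3 - x*y^2*z - 2*x^2*y - y^3 + x*z + 2*y

trace(b^2) = trace(b) trace(b) - trace(1) = y^2 - 2
apply: trace(b^2 a) = trace(b) trace(a b) - trace(a) = y*z - x
trace(b^2 a^-1) = trace(b^2) trace(a) - trace(b^2 a) = x*y^2 - y*z - x
apply: trace(a^-2 b^2) = trace(b^2 a^-1) trace(a) - trace(b^2) = x^2*y^2 - x*y*z - x^2 - y^2 + 2
use: trace(b^3) = trace(b) trace(b^2) - trace(b) = y^3 - 3*y
use: trace(b^3 a) = trace(b) trace(a b^2) - trace(a b) = y^2*z - x*y - z
trace(b^3 a^-1) = trace(b^3) trace(a) - trace(b^3 a) = x*y^3 - y^2*z - 2*x*y + z
use: trace(a^-2 b^3) = trace(b^3 a^-1) trace(a) - trace(b^3) = x^2*y^3 - x*y^2*z - 2*x^2*y - y^3 + x*z + 3*y
assemble the triple (trace(r) - 2; trace(r a) - x; trace(r b) - y)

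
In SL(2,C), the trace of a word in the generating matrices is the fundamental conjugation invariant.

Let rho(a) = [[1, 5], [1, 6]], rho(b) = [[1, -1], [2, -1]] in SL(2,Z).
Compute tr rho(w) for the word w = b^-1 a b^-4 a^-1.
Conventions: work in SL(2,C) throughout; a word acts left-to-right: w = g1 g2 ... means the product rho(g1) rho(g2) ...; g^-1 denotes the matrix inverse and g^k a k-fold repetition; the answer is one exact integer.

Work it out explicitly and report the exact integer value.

rho(b^-1) = [[-1, 1], [-2, 1]]
... * rho(a) = [[1, 5], [1, 6]]  ->  [[0, 1], [-1, -4]]
... * rho(b^-1) = [[-1, 1], [-2, 1]]  ->  [[-2, 1], [9, -5]]
... * rho(b^-1) = [[-1, 1], [-2, 1]]  ->  [[0, -1], [1, 4]]
... * rho(b^-1) = [[-1, 1], [-2, 1]]  ->  [[2, -1], [-9, 5]]
... * rho(b^-1) = [[-1, 1], [-2, 1]]  ->  [[0, 1], [-1, -4]]
... * rho(a^-1) = [[6, -5], [-1, 1]]  ->  [[-1, 1], [-2, 1]]
tr = -1 + 1 = 0

0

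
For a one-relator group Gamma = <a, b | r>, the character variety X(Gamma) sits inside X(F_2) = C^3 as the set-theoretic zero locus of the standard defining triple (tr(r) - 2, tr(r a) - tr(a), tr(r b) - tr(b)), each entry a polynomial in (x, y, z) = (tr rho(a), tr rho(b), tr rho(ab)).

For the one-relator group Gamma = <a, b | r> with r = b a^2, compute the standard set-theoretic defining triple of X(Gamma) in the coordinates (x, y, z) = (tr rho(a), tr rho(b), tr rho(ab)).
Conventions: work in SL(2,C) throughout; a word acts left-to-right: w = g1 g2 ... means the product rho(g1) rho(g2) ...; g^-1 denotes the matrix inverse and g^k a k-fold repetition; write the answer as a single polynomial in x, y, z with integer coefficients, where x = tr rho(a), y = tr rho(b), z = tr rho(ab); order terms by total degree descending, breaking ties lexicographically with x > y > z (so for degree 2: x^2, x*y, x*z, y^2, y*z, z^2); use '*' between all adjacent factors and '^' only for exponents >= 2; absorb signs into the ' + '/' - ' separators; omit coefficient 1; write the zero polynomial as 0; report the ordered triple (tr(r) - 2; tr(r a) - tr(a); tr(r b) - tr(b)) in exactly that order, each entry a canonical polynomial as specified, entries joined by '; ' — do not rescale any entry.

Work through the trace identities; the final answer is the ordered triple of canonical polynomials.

tr(b a^2) = tr(a)*tr(b a) - tr(b)   [square of a] = x*z - y
tr(b a^3) = tr(a)*tr(a b a) - tr(a b) = x^2*z - x*y - z
tr(b^2 a) = tr(b)*tr(a b) - tr(a) = y*z - x
tr(b^2) = tr(b)*tr(b) - tr(1) = y^2 - 2
tr(b a^2 b) = tr(a)*tr(b^2 a) - tr(b^2) = x*y*z - x^2 - y^2 + 2
assemble the triple (tr(r) - 2; tr(r a) - x; tr(r b) - y)

x*z - y - 2; x^2*z - x*y - x - z; x*y*z - x^2 - y^2 - y + 2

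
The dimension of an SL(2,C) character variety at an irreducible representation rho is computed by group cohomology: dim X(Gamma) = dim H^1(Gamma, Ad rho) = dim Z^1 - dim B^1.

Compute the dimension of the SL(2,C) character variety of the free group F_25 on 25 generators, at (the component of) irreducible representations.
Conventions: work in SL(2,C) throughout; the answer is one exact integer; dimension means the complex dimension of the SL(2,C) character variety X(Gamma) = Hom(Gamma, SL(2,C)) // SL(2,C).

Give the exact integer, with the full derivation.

72

The free group F_25: 25 generators, no relators.
A cocycle picks one sl_2 vector per generator freely, giving dim Z^1 = 3*25 = 75.
Irreducibility makes the coboundary map sl_2 -> Z^1 injective (trivial centralizer), so dim B^1 = 3.
dim H^1 = 75 - 3 = 72, which is dim X.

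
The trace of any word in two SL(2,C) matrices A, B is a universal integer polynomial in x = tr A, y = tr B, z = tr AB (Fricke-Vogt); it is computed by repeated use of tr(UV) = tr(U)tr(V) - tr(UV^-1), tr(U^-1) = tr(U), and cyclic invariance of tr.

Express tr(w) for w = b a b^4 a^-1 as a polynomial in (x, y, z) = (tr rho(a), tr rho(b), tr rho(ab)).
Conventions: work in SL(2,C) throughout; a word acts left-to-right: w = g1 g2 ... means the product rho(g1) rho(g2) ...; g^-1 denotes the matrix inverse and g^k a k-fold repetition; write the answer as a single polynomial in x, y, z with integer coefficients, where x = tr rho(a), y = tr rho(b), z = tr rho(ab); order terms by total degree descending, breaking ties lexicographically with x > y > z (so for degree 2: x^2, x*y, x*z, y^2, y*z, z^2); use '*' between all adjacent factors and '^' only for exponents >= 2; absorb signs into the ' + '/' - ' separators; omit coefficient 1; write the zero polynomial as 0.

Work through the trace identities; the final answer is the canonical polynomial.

x*y^4*z - x^2*y^3 - y^3*z^2 - 2*x*y^2*z + 2*x^2*y + y^3 + 2*y*z^2 - 3*y

tr(a b^2) = tr(b)*tr(a b) - tr(a)  (reduce the b square) = y*z - x
apply: tr(a b^3) = tr(b)*tr(a b^2) - tr(a b)  (reduce the b square) = y^2*z - x*y - z
tr(b^2 a b^2) = tr(b)*tr(a b^3) - tr(a b^2)  (reduce the b square) = y^3*z - x*y^2 - 2*y*z + x
tr(b a b^4) = tr(b)*tr(b^2 a b^2) - tr(b^2 a b)  (reduce the b square) = y^4*z - x*y^3 - 3*y^2*z + 2*x*y + z
tr(a b a b) = tr(a b)*tr(a b) - tr(1)  (split on a) = z^2 - 2
apply: tr(a b a) = tr(a)*tr(b a) - tr(b)  (reduce the a square) = x*z - y
tr(b a b a b) = tr(b)*tr(a b a b) - tr(a b a)  (reduce the b square) = y*z^2 - x*z - y
use: tr(a b a b^3) = tr(b)*tr(b a b a b) - tr(b a b a)  (reduce the b square) = y^2*z^2 - x*y*z - y^2 - z^2 + 2
use: tr(b a b^4 a) = tr(b)*tr(a b a b^3) - tr(a b a b^2)  (reduce the b square) = y^3*z^2 - x*y^2*z - y^3 - 2*y*z^2 + x*z + 3*y
tr(b a b^4 a^-1) = tr(b a b^4)*tr(a) - tr(b a b^4 a)  (eliminate a^-1) = x*y^4*z - x^2*y^3 - y^3*z^2 - 2*x*y^2*z + 2*x^2*y + y^3 + 2*y*z^2 - 3*y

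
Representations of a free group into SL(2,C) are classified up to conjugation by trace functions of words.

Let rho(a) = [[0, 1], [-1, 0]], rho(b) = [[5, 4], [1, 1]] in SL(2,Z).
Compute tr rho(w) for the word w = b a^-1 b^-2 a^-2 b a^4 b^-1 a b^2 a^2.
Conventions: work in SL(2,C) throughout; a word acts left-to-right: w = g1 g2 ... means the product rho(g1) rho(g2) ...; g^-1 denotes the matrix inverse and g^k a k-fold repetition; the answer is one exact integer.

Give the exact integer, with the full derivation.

8616

rho(b) = [[5, 4], [1, 1]]
... * rho(a^-1) = [[0, -1], [1, 0]]  ->  [[4, -5], [1, -1]]
... * rho(b^-1) = [[1, -4], [-1, 5]]  ->  [[9, -41], [2, -9]]
... * rho(b^-1) = [[1, -4], [-1, 5]]  ->  [[50, -241], [11, -53]]
... * rho(a^-1) = [[0, -1], [1, 0]]  ->  [[-241, -50], [-53, -11]]
... * rho(a^-1) = [[0, -1], [1, 0]]  ->  [[-50, 241], [-11, 53]]
... * rho(b) = [[5, 4], [1, 1]]  ->  [[-9, 41], [-2, 9]]
... * rho(a) = [[0, 1], [-1, 0]]  ->  [[-41, -9], [-9, -2]]
... * rho(a) = [[0, 1], [-1, 0]]  ->  [[9, -41], [2, -9]]
... * rho(a) = [[0, 1], [-1, 0]]  ->  [[41, 9], [9, 2]]
... * rho(a) = [[0, 1], [-1, 0]]  ->  [[-9, 41], [-2, 9]]
... * rho(b^-1) = [[1, -4], [-1, 5]]  ->  [[-50, 241], [-11, 53]]
... * rho(a) = [[0, 1], [-1, 0]]  ->  [[-241, -50], [-53, -11]]
... * rho(b) = [[5, 4], [1, 1]]  ->  [[-1255, -1014], [-276, -223]]
... * rho(b) = [[5, 4], [1, 1]]  ->  [[-7289, -6034], [-1603, -1327]]
... * rho(a) = [[0, 1], [-1, 0]]  ->  [[6034, -7289], [1327, -1603]]
... * rho(a) = [[0, 1], [-1, 0]]  ->  [[7289, 6034], [1603, 1327]]
tr = 7289 + 1327 = 8616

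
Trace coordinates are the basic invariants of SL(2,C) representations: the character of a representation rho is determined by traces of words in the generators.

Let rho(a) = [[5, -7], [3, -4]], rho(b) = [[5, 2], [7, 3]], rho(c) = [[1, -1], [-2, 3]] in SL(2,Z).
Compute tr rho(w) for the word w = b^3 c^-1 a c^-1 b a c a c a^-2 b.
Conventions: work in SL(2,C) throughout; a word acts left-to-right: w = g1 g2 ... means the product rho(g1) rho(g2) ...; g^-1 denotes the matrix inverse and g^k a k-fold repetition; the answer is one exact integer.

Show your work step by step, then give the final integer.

rho(b) = [[5, 2], [7, 3]]
... * rho(b) = [[5, 2], [7, 3]]  ->  [[39, 16], [56, 23]]
... * rho(b) = [[5, 2], [7, 3]]  ->  [[307, 126], [441, 181]]
... * rho(c^-1) = [[3, 1], [2, 1]]  ->  [[1173, 433], [1685, 622]]
... * rho(a) = [[5, -7], [3, -4]]  ->  [[7164, -9943], [10291, -14283]]
... * rho(c^-1) = [[3, 1], [2, 1]]  ->  [[1606, -2779], [2307, -3992]]
... * rho(b) = [[5, 2], [7, 3]]  ->  [[-11423, -5125], [-16409, -7362]]
... * rho(a) = [[5, -7], [3, -4]]  ->  [[-72490, 100461], [-104131, 144311]]
... * rho(c) = [[1, -1], [-2, 3]]  ->  [[-273412, 373873], [-392753, 537064]]
... * rho(a) = [[5, -7], [3, -4]]  ->  [[-245441, 418392], [-352573, 601015]]
... * rho(c) = [[1, -1], [-2, 3]]  ->  [[-1082225, 1500617], [-1554603, 2155618]]
... * rho(a^-1) = [[-4, 7], [-3, 5]]  ->  [[-172951, -72490], [-248442, -104131]]
... * rho(a^-1) = [[-4, 7], [-3, 5]]  ->  [[909274, -1573107], [1306161, -2259749]]
... * rho(b) = [[5, 2], [7, 3]]  ->  [[-6465379, -2900773], [-9287438, -4166925]]
tr = -6465379 + -4166925 = -10632304

-10632304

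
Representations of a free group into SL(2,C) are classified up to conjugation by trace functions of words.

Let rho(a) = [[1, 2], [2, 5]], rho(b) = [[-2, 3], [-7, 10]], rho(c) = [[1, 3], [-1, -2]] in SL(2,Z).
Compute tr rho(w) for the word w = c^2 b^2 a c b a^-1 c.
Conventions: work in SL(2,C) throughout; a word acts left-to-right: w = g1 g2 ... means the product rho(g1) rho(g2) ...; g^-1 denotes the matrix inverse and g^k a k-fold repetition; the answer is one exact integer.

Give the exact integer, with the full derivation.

-2282

rho(c) = [[1, 3], [-1, -2]]
... * rho(c) = [[1, 3], [-1, -2]]  ->  [[-2, -3], [1, 1]]
... * rho(b) = [[-2, 3], [-7, 10]]  ->  [[25, -36], [-9, 13]]
... * rho(b) = [[-2, 3], [-7, 10]]  ->  [[202, -285], [-73, 103]]
... * rho(a) = [[1, 2], [2, 5]]  ->  [[-368, -1021], [133, 369]]
... * rho(c) = [[1, 3], [-1, -2]]  ->  [[653, 938], [-236, -339]]
... * rho(b) = [[-2, 3], [-7, 10]]  ->  [[-7872, 11339], [2845, -4098]]
... * rho(a^-1) = [[5, -2], [-2, 1]]  ->  [[-62038, 27083], [22421, -9788]]
... * rho(c) = [[1, 3], [-1, -2]]  ->  [[-89121, -240280], [32209, 86839]]
tr = -89121 + 86839 = -2282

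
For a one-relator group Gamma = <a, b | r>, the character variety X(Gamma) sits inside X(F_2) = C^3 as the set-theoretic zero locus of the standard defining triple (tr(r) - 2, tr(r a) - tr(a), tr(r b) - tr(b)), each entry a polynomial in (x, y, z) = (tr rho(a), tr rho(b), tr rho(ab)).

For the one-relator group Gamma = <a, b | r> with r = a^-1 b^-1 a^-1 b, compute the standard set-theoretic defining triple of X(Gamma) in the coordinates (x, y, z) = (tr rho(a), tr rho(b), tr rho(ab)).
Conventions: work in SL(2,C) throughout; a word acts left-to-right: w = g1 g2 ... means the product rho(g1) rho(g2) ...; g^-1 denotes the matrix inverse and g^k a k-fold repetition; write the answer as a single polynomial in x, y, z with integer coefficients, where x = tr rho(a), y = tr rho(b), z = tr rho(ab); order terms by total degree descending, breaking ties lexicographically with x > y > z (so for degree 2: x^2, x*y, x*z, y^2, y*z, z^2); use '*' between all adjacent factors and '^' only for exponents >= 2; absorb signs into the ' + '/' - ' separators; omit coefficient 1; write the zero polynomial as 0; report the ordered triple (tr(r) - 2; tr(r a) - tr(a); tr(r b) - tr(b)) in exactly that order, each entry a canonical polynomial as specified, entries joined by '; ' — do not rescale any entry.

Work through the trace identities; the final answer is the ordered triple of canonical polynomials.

x*y*z - y^2 - z^2; 0; x*y^2*z - y^3 - y*z^2 - x*z + 2*y

use: tr(b a^-1) = tr(b) tr(a) - tr(b a) = x*y - z
tr(a^-1 b a^-1) = tr(b a^-1) tr(a) - tr(b) = x^2*y - x*z - y
tr(b^2) = tr(b) tr(b) - tr(1) = y^2 - 2
tr(b^2 a) = tr(b) tr(a b) - tr(a) = y*z - x
tr(b a^-1 b) = tr(b^2) tr(a) - tr(b^2 a) = x*y^2 - y*z - x
tr(b a b a) = tr(a b) tr(a b) - tr(1)   [split at repeated a] = z^2 - 2
tr(b a^-1 b a) = tr(b a b) tr(a) - tr(b a b a) = x*y*z - x^2 - z^2 + 2
use: tr(a^-1 b a^-1 b) = tr(b a^-1 b) tr(a) - tr(b a^-1 b a) = x^2*y^2 - 2*x*y*z + z^2 - 2
use: tr(a^-1 b^-1 a^-1 b) = tr(a^-1 b a^-1) tr(b) - tr(a^-1 b a^-1 b) = x*y*z - y^2 - z^2 + 2
tr(a b^2 a) = tr(a) tr(b^2 a) - tr(b^2) = x*y*z - x^2 - y^2 + 2
tr(a b a) = tr(a) tr(b a) - tr(b) = x*z - y
tr(a b^2 a b) = tr(b) tr(a b a b) - tr(a b a) = y*z^2 - x*z - y
tr(b^2 a b^-1 a) = tr(a b^2 a) tr(b) - tr(a b^2 a b) = x*y^2*z - x^2*y - y^3 - y*z^2 + x*z + 3*y
apply: tr(b^-1 a^-1 b^2 a) = tr(b^2 a b^-1) tr(a) - tr(b^2 a b^-1 a) = -x*y^2*z + x^2*y + y^3 + y*z^2 - 3*y
apply: tr(a^-1 b^-1 a^-1 b^2) = tr(b^-1 a^-1 b^2) tr(a) - tr(b^-1 a^-1 b^2 a) = x*y^2*z - y^3 - y*z^2 - x*z + 3*y
assemble the triple (tr(r) - 2; tr(r a) - x; tr(r b) - y)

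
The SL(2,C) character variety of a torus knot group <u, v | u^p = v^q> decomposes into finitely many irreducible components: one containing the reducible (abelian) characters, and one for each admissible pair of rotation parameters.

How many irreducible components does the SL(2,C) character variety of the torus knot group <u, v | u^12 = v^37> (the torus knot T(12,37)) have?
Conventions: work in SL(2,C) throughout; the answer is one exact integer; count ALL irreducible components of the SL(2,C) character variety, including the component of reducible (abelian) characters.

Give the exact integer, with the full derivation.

In the torus knot group T(12,37), u^12 = v^37 is central, so an irreducible representation sends it to +I or -I (Schur).
This locks tr(u) to 2*cos(pi*alpha/12), alpha in 1..11, and tr(v) to 2*cos(pi*beta/37), beta in 1..36, on each component of irreducible characters.
u^12 = (-1)^alpha I and v^37 = (-1)^beta I must agree, so alpha and beta have equal parity.
count pairs: odd alpha (6 choices) x odd beta (18), plus even alpha (5) x even beta (18): 6*18 + 5*18 = 198.
That is 198 components of irreducible characters, and with the reducible (abelian) component the total is 199.

199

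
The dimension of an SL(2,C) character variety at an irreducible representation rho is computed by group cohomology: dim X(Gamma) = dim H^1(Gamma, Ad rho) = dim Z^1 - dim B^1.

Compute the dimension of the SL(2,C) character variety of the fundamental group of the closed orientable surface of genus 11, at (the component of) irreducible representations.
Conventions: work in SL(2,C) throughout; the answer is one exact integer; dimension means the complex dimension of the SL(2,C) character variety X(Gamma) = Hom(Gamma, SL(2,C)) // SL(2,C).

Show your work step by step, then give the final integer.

Gamma = pi_1(Sigma_11) = < a_1, b_1, ..., a_11, b_11 | prod [a_i, b_i] > has 2g = 22 generators and 1 relator.
Unconstrained cocycle data is one sl_2 vector per generator (66 dimensions), cut by the relator condition d_2(z) = 0.
At an irreducible rho, H^2 = coker(d_2) vanishes (Poincare duality: H^2 is dual to H^0 = invariants = 0), so d_2 is surjective onto sl_2 and dim Z^1 = 66 - 3 = 63.
As always at irreducible rho, dim B^1 = 3.
dim X = dim H^1 = 63 - 3 = 60.

60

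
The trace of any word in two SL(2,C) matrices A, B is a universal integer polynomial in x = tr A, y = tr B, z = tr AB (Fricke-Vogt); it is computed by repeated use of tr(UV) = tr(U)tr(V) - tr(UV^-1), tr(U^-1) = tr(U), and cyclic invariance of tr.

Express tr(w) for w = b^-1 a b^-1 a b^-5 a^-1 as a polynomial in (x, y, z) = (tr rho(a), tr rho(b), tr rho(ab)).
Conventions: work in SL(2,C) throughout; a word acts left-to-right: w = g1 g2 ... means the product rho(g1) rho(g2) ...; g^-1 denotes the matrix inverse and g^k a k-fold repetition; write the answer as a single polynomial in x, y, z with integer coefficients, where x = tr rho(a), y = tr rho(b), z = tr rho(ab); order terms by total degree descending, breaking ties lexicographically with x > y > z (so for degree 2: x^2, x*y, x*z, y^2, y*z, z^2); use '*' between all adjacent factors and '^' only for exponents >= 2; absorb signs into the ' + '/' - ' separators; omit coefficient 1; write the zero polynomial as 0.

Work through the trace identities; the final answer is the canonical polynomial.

trace(a b^-1) = trace(a) trace(b) - trace(a b) = x*y - z
trace(a b^-2) = trace(a b^-1) trace(b) - trace(a) = x*y^2 - y*z - x
next, trace(a b^-3) = trace(a b^-2) trace(b) - trace(a b^-1) = x*y^3 - y^2*z - 2*x*y + z
next, trace(b^-1 a b^-3) = trace(a b^-3) trace(b) - trace(a b^-2) = x*y^4 - y^3*z - 3*x*y^2 + 2*y*z + x
trace(a b^-5) = trace(b^-1 a b^-3) trace(b) - trace(b^-1 a b^-2) = x*y^5 - y^4*z - 4*x*y^3 + 3*y^2*z + 3*x*y - z
and trace(a^2) = trace(a) trace(a) - trace(1) = x^2 - 2
trace(a^2 b) = trace(a) trace(b a) - trace(b) = x*z - y
next, trace(b^-1 a^2) = trace(a^2) trace(b) - trace(a^2 b) = x^2*y - x*z - y
trace(a^2 b^-2) = trace(b^-1 a^2) trace(b) - trace(b^-1 a^2 b) = x^2*y^2 - x*y*z - x^2 - y^2 + 2
trace(a b a^2) = trace(a) trace(b a^2) - trace(b a) = x^2*z - x*y - z
and trace(b a b a) = trace(a b) trace(a b) - trace(1)   [split at repeated a] = z^2 - 2
trace(b a b) = trace(b) trace(a b) - trace(a) = y*z - x
next, trace(a b a^2 b) = trace(a) trace(b a b a) - trace(b a b) = x*z^2 - y*z - x
next, trace(a b a^2 b^-1) = trace(a b a^2) trace(b) - trace(a b a^2 b) = x^2*y*z - x*y^2 - x*z^2 + x
trace(b^-2 a b a^2) = trace(a b a^2 b^-1) trace(b) - trace(a b a^2) = x^2*y^2*z - x*y^3 - x*y*z^2 - x^2*z + 2*x*y + z
next, trace(b a^2 b^-3 a) = trace(b^-2 a b a^2) trace(b) - trace(b^-2 a b a^2 b) = x^2*y^3*z - x*y^4 - x*y^2*z^2 - 2*x^2*y*z + 3*x*y^2 + x*z^2 + y*z - x
next, trace(a^-1 b a^2 b^-3) = trace(b a^2 b^-3) trace(a) - trace(b a^2 b^-3 a) = -x^2*y^3*z + x^3*y^2 + x*y^4 + x*y^2*z^2 + x^2*y*z - x^3 - 4*x*y^2 - x*z^2 - y*z + 3*x
and trace(b a^2 b) = trace(b) trace(a^2 b) - trace(a^2) = x*y*z - x^2 - y^2 + 2
next, trace(a^-1 b a^2 b) = trace(b a^2 b) trace(a) - trace(b a^2 b a) = x^2*y*z - x^3 - x*y^2 - x*z^2 + y*z + 3*x
next, trace(b^-1 a^-1 b a^2) = trace(a^-1 b a^2) trace(b) - trace(a^-1 b a^2 b) = -x^2*y*z + x^3 + x*y^2 + x*z^2 - 3*x
and trace(a^-1 b a^2 b^-2) = trace(b^-1 a^-1 b a^2) trace(b) - trace(b^-1 a^-1 b a^2 b) = -x^2*y^2*z + x^3*y + x*y^3 + x*y*z^2 - 3*x*y - z
next, trace(b^-4 a^-1 b a^2) = trace(a^-1 b a^2 b^-3) trace(b) - trace(a^-1 b a^2 b^-2) = -x^2*y^4*z + x^3*y^3 + x*y^5 + x*y^3*z^2 + 2*x^2*y^2*z - 2*x^3*y - 5*x*y^3 - 2*x*y*z^2 - y^2*z + 6*x*y + z
next, trace(a^2 b^-5 a^-1 b) = trace(b^-4 a^-1 b a^2) trace(b) - trace(b^-4 a^-1 b a^2 b) = -x^2*y^5*z + x^3*y^4 + x*y^6 + x*y^4*z^2 + 3*x^2*y^3*z - 3*x^3*y^2 - 6*x*y^4 - 3*x*y^2*z^2 - x^2*y*z - y^3*z + x^3 + 10*x*y^2 + x*z^2 + 2*y*z - 3*x
next, trace(a b^-5 a^-1 b^-1 a) = trace(a^2 b^-5 a^-1) trace(b) - trace(a^2 b^-5 a^-1 b) = x^2*y^5*z - x^3*y^4 - x*y^4*z^2 - 3*x^2*y^3*z - y^5*z + 3*x^3*y^2 + 2*x*y^4 + 3*x*y^2*z^2 + x^2*y*z + 4*y^3*z - x^3 - 7*x*y^2 - x*z^2 - 3*y*z + 3*x
next, trace(b a b a b) = trace(b) trace(a b a b) - trace(a b a) = y*z^2 - x*z - y
and trace(b a b a b a) = trace(a b a b) trace(a b) - trace(b a)   [split at repeated a] = z^3 - 3*z
trace(a^-1 b a b a b) = trace(b a b a b) trace(a) - trace(b a b a b a) = x*y*z^2 - x^2*z - z^3 - x*y + 3*z
next, trace(a b a b^-1 a^-1 b) = trace(a^-1 b a b a) trace(b) - trace(a^-1 b a b a b) = -x*y*z^2 + x^2*z + y^2*z + z^3 - 3*z
next, trace(b^-1 a^-1 b^-1 a b a) = trace(a b a b^-1 a^-1) trace(b) - trace(a b a b^-1 a^-1 b) = x*y*z^2 - x^2*z - y^2*z - z^3 + x*y + 3*z
next, trace(b^-1 a^-1 b^-1 a b a b^-1) = trace(b^-1 a^-1 b^-1 a b a) trace(b) - trace(b^-1 a^-1 b^-1 a b a b) = x*y^2*z^2 - x^2*y*z - y^3*z - y*z^3 + x*y^2 + 3*y*z - x
next, trace(b^-3 a^-1 b^-1 a b a) = trace(b^-1 a^-1 b^-1 a b a b^-1) trace(b) - trace(b^-1 a^-1 b^-1 a b a) = x*y^3*z^2 - x^2*y^2*z - y^4*z - y^2*z^3 + x*y^3 - x*y*z^2 + x^2*z + 4*y^2*z + z^3 - 2*x*y - 3*z
trace(b^-2 a^-1 b^-1 a b a b^-2) = trace(b^-3 a^-1 b^-1 a b a) trace(b) - trace(b^-3 a^-1 b^-1 a b a b) = x*y^4*z^2 - x^2*y^3*z - y^5*z - y^3*z^3 + x*y^4 - 2*x*y^2*z^2 + 2*x^2*y*z + 5*y^3*z + 2*y*z^3 - 3*x*y^2 - 6*y*z + x
next, trace(a b^-5 a^-1 b^-1 a b) = trace(b^-2 a^-1 b^-1 a b a b^-2) trace(b) - trace(b^-2 a^-1 b^-1 a b a b^-1) = x*y^5*z^2 - x^2*y^4*z - y^6*z - y^4*z^3 + x*y^5 - 3*x*y^3*z^2 + 3*x^2*y^2*z + 6*y^4*z + 3*y^2*z^3 - 4*x*y^3 + x*y*z^2 - x^2*z - 10*y^2*z - z^3 + 3*x*y + 3*z
trace(b^-1 a b^-1 a b^-5 a^-1) = trace(a b^-5 a^-1 b^-1 a) trace(b) - trace(a b^-5 a^-1 b^-1 a b) = x^2*y^6*z - x^3*y^5 - 2*x*y^5*z^2 - 2*x^2*y^4*z + y^4*z^3 + 3*x^3*y^3 + x*y^5 + 6*x*y^3*z^2 - 2*x^2*y^2*z - 2*y^4*z - 3*y^2*z^3 - x^3*y - 3*x*y^3 - 2*x*y*z^2 + x^2*z + 7*y^2*z + z^3 - 3*z

x^2*y^6*z - x^3*y^5 - 2*x*y^5*z^2 - 2*x^2*y^4*z + y^4*z^3 + 3*x^3*y^3 + x*y^5 + 6*x*y^3*z^2 - 2*x^2*y^2*z - 2*y^4*z - 3*y^2*z^3 - x^3*y - 3*x*y^3 - 2*x*y*z^2 + x^2*z + 7*y^2*z + z^3 - 3*z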